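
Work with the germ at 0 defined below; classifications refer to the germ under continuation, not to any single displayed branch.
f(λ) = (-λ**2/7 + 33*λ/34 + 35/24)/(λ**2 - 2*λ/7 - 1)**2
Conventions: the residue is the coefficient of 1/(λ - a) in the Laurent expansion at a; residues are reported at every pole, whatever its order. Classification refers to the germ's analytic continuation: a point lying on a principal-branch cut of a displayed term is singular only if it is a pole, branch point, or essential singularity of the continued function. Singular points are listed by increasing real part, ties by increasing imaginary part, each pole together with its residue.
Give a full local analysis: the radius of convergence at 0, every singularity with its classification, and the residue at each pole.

Denominator factor (λ**2 - 2*λ/7 - 1)^2: discriminant 200/49, real irrational roots 1/7 + (5/7)*sqrt(2) and 1/7 - (5/7)*sqrt(2); poles of order 2, moduli 1/7 + (5/7)*sqrt(2) and -1/7 + (5/7)*sqrt(2).
The radius of convergence is the smallest modulus among the singular points: -1/7 + (5/7)*sqrt(2).
The factor λ**2 - 2*λ/7 - 1 splits as (λ - a)(λ - a') with a = 1/7 - (5/7)*sqrt(2), a' = 1/7 + (5/7)*sqrt(2). At the order-2 pole a set g(λ) = (λ - a)^2*f(λ) = [-λ**2/7 + 33*λ/34 + 35/24] / (λ - a')^2.
Order-2 pole: residue = g'(a); g'(1/7 - (5/7)*sqrt(2)) = (243481/816000)*sqrt(2), so the residue is (243481/816000)*sqrt(2).
The factor λ**2 - 2*λ/7 - 1 splits as (λ - a)(λ - a') with a = 1/7 + (5/7)*sqrt(2), a' = 1/7 - (5/7)*sqrt(2). At the order-2 pole a set g(λ) = (λ - a)^2*f(λ) = [-λ**2/7 + 33*λ/34 + 35/24] / (λ - a')^2.
Order-2 pole: residue = g'(a); g'(1/7 + (5/7)*sqrt(2)) = -(243481/816000)*sqrt(2), so the residue is -(243481/816000)*sqrt(2).
List the singular points by increasing real part (a conjugate pair: the negative imaginary part first).

Radius of convergence at 0: -1/7 + (5/7)*sqrt(2).
At 1/7 - (5/7)*sqrt(2): a pole of order 2; residue (243481/816000)*sqrt(2).
At 1/7 + (5/7)*sqrt(2): a pole of order 2; residue -(243481/816000)*sqrt(2).


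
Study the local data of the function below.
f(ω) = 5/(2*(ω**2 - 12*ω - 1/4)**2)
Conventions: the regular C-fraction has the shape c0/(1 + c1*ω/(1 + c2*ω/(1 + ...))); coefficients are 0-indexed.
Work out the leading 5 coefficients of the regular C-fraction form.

The regular C-fraction coefficients are [40, 96, -287/12, 82945/3444, -4152/4761043].

Taylor coefficients (expand at 0): a_0 = 40, a_1 = -3840, a_2 = 276800, a_3 = -17740800, a_4 = 1066108800.
c0 = a_0 = 40. Peel one level at a time: if S = 1 + c*ω/S' with S'(0) = 1, then c is the ω-coefficient of S and S' = c*ω/(S - 1).
S_1 = c0/f = 1 + (96)*ω + (2296)*ω^2 + ...; c1 = 96.
S_2 = c1*ω/(S_1 - 1) = 1 + (-287/12)*ω + (82945/144)*ω^2 + ...; c2 = -287/12.
S_3 = c2*ω/(S_2 - 1) = 1 + (82945/3444)*ω + (1730/82369)*ω^2 + ...; c3 = 82945/3444.
S_4 = c3*ω/(S_3 - 1) = 1 + (-4152/4761043)*ω + ...; c4 = -4152/4761043.


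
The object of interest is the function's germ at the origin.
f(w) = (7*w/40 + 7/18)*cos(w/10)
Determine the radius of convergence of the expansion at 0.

The factor cos(w/10) is entire and contributes no finite singular point.
The polynomial part has no poles.
No finite singular points: the Taylor series at 0 converges everywhere.

The radius of convergence is infinite.


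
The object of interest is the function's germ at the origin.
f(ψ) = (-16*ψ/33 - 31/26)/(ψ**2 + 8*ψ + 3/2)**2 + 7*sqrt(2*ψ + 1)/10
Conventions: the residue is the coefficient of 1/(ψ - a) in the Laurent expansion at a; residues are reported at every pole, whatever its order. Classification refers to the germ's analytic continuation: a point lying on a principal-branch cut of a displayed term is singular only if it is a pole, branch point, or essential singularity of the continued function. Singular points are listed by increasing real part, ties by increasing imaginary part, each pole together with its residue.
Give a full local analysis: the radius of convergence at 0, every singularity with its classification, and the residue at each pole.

Denominator factor (ψ**2 + 8*ψ + 3/2)^2: discriminant 58, real irrational roots -4 + (1/2)*sqrt(58) and -4 - (1/2)*sqrt(58); poles of order 2, moduli 4 - (1/2)*sqrt(58) and 4 + (1/2)*sqrt(58).
Branch term (7/10)*sqrt(1 - ψ/(-1/2)): its argument vanishes at ψ = -1/2, a square-root branch point, modulus 1/2.
The radius of convergence is the smallest modulus among the singular points: 4 - (1/2)*sqrt(58).
The branch term is analytic at -4 - (1/2)*sqrt(58) and contributes nothing to the residue; only the rational part matters.
The factor ψ**2 + 8*ψ + 3/2 splits as (ψ - a)(ψ - a') with a = -4 - (1/2)*sqrt(58), a' = -4 + (1/2)*sqrt(58). At the order-2 pole a set g(ψ) = (ψ - a)^2*(rational part) = [-16*ψ/33 - 31/26] / (ψ - a')^2.
Order-2 pole: residue = g'(a); g'(-4 - (1/2)*sqrt(58)) = (641/1443156)*sqrt(58), so the residue is (641/1443156)*sqrt(58).
The branch term is analytic at -4 + (1/2)*sqrt(58) and contributes nothing to the residue; only the rational part matters.
The factor ψ**2 + 8*ψ + 3/2 splits as (ψ - a)(ψ - a') with a = -4 + (1/2)*sqrt(58), a' = -4 - (1/2)*sqrt(58). At the order-2 pole a set g(ψ) = (ψ - a)^2*(rational part) = [-16*ψ/33 - 31/26] / (ψ - a')^2.
Order-2 pole: residue = g'(a); g'(-4 + (1/2)*sqrt(58)) = -(641/1443156)*sqrt(58), so the residue is -(641/1443156)*sqrt(58).
List the singular points by increasing real part (a conjugate pair: the negative imaginary part first).

Radius of convergence at 0: 4 - (1/2)*sqrt(58).
At -4 - (1/2)*sqrt(58): a pole of order 2; residue (641/1443156)*sqrt(58).
At -1/2: an algebraic (square-root) branch point.
At -4 + (1/2)*sqrt(58): a pole of order 2; residue -(641/1443156)*sqrt(58).


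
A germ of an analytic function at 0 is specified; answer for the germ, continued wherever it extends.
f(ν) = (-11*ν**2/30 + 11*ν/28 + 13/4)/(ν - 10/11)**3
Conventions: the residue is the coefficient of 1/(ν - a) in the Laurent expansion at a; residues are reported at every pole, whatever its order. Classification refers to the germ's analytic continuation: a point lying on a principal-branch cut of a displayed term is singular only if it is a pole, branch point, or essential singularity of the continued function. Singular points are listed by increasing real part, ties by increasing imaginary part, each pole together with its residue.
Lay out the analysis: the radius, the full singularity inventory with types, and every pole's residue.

Radius of convergence at 0: 10/11.
At 10/11: a pole of order 3; residue -11/30.

Denominator factor (ν - 10/11)^3: pole of order 3 at 10/11, modulus 10/11.
The radius of convergence is the smallest modulus among the singular points: 10/11.
At the order-3 pole 10/11 set g(ν) = (ν - (10/11))^3*f(ν) = -11*ν**2/30 + 11*ν/28 + 13/4.
Order-3 pole: residue = g''(a)/2; g''(10/11) = -11/15, so the residue is -11/30.


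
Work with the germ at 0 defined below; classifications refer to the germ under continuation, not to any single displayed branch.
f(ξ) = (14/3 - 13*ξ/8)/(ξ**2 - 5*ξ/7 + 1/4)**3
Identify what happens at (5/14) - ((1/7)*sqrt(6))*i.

The denominator factor ξ**2 - 5*ξ/7 + 1/4 vanishes at (5/14) - ((1/7)*sqrt(6))*i and appears to the power 3; the numerator there equals (1373/336) + ((13/56)*sqrt(6))*i, nonzero, and no other factor vanishes.
Hence a pole whose order is the multiplicity, 3.

The point is a pole of order 3.


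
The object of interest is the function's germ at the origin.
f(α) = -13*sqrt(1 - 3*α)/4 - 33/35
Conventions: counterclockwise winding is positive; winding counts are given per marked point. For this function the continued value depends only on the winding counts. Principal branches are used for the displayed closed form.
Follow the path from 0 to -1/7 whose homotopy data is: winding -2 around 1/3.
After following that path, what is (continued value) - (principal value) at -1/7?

The rational part is single-valued and drops out of the difference; each branch term changes only by its own monodromy.
(-13/4)*sqrt(1 - α/(1/3)): winding -2 is even, the square root returns to the same sheet, contribution 0.
Summing the contributions at α = -1/7 gives 0.

Continued minus principal equals 0.


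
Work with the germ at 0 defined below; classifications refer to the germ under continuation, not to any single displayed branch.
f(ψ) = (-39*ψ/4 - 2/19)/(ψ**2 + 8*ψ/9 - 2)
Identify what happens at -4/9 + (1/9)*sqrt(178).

The denominator factor ψ**2 + 8*ψ/9 - 2 vanishes at -4/9 + (1/9)*sqrt(178) and appears to the power 1; the numerator there equals 241/57 - (13/12)*sqrt(178), nonzero, and no other factor vanishes.
Hence a pole whose order is the multiplicity, 1.

The point is a pole of order 1.


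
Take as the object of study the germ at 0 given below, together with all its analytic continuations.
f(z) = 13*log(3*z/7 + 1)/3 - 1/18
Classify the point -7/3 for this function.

The term (13/3)*log(1 - z/(-7/3)) has argument 1 - -7/3/(-7/3) = 0 at -7/3: a logarithmic (infinitely-sheeted) branch point; the remaining terms are analytic or single-valued there.

The point is a logarithmic branch point.


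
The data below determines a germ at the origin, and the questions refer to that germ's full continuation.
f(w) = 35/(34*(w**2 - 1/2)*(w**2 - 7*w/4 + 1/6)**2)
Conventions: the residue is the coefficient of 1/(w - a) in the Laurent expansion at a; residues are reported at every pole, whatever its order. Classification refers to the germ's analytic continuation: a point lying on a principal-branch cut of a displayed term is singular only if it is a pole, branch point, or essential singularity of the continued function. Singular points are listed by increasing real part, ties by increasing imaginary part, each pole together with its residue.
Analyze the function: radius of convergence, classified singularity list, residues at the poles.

Radius of convergence at 0: 7/8 - (1/24)*sqrt(345).
At -(1/2)*sqrt(2): a pole of order 1; residue 1693440/1665473 - (1433880/1665473)*sqrt(2).
At 7/8 - (1/24)*sqrt(345): a pole of order 2; residue -1693440/1665473 - (113557248/4405176085)*sqrt(345).
At (1/2)*sqrt(2): a pole of order 1; residue 1693440/1665473 + (1433880/1665473)*sqrt(2).
At 7/8 + (1/24)*sqrt(345): a pole of order 2; residue -1693440/1665473 + (113557248/4405176085)*sqrt(345).

Denominator factor (w**2 - 1/2): discriminant 2, real irrational roots (1/2)*sqrt(2) and -(1/2)*sqrt(2); poles of order 1, moduli (1/2)*sqrt(2) and (1/2)*sqrt(2).
Denominator factor (w**2 - 7*w/4 + 1/6)^2: discriminant 115/48, real irrational roots 7/8 + (1/24)*sqrt(345) and 7/8 - (1/24)*sqrt(345); poles of order 2, moduli 7/8 + (1/24)*sqrt(345) and 7/8 - (1/24)*sqrt(345).
The radius of convergence is the smallest modulus among the singular points: 7/8 - (1/24)*sqrt(345).
The factor w**2 - 1/2 splits as (w - a)(w - a') with a = -(1/2)*sqrt(2), a' = (1/2)*sqrt(2). At the order-1 pole a set g(w) = (w - a)*f(w) = [35/(34*(w**2 - 7*w/4 + 1/6)**2)] / (w - a').
Simple pole: residue = g(a) at a = -(1/2)*sqrt(2), which is 1693440/1665473 - (1433880/1665473)*sqrt(2).
The factor w**2 - 7*w/4 + 1/6 splits as (w - a)(w - a') with a = 7/8 - (1/24)*sqrt(345), a' = 7/8 + (1/24)*sqrt(345). At the order-2 pole a set g(w) = (w - a)^2*f(w) = [35/(34*(w**2 - 1/2))] / (w - a')^2.
Order-2 pole: residue = g'(a); g'(7/8 - (1/24)*sqrt(345)) = -1693440/1665473 - (113557248/4405176085)*sqrt(345), so the residue is -1693440/1665473 - (113557248/4405176085)*sqrt(345).
The factor w**2 - 1/2 splits as (w - a)(w - a') with a = (1/2)*sqrt(2), a' = -(1/2)*sqrt(2). At the order-1 pole a set g(w) = (w - a)*f(w) = [35/(34*(w**2 - 7*w/4 + 1/6)**2)] / (w - a').
Simple pole: residue = g(a) at a = (1/2)*sqrt(2), which is 1693440/1665473 + (1433880/1665473)*sqrt(2).
The factor w**2 - 7*w/4 + 1/6 splits as (w - a)(w - a') with a = 7/8 + (1/24)*sqrt(345), a' = 7/8 - (1/24)*sqrt(345). At the order-2 pole a set g(w) = (w - a)^2*f(w) = [35/(34*(w**2 - 1/2))] / (w - a')^2.
Order-2 pole: residue = g'(a); g'(7/8 + (1/24)*sqrt(345)) = -1693440/1665473 + (113557248/4405176085)*sqrt(345), so the residue is -1693440/1665473 + (113557248/4405176085)*sqrt(345).
List the singular points by increasing real part (a conjugate pair: the negative imaginary part first).


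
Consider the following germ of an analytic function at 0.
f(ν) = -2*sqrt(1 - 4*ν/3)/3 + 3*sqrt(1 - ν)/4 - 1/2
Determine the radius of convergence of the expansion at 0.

The radius of convergence is 3/4.

Branch term (3/4)*sqrt(1 - ν/(1)): its argument vanishes at ν = 1, a square-root branch point, modulus 1.
Branch term (-2/3)*sqrt(1 - ν/(3/4)): its argument vanishes at ν = 3/4, a square-root branch point, modulus 3/4.
The radius of convergence is the smallest modulus among the singular points: 3/4.


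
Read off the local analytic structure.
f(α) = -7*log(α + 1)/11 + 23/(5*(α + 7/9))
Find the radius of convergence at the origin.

The radius of convergence is 7/9.

Denominator factor (α + 7/9): pole of order 1 at -7/9, modulus 7/9.
Branch term (-7/11)*log(1 - α/(-1)): its argument vanishes at α = -1, a logarithmic branch point, modulus 1.
The radius of convergence is the smallest modulus among the singular points: 7/9.


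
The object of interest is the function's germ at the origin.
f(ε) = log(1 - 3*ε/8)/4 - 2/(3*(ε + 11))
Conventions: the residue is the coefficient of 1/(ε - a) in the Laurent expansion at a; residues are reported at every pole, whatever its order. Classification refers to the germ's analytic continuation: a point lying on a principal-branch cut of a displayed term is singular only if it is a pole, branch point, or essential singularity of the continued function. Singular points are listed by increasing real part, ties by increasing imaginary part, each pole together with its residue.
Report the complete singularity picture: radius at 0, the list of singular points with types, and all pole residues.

Denominator factor (ε + 11): pole of order 1 at -11, modulus 11.
Branch term (1/4)*log(1 - ε/(8/3)): its argument vanishes at ε = 8/3, a logarithmic branch point, modulus 8/3.
The radius of convergence is the smallest modulus among the singular points: 8/3.
The branch term is analytic at -11 and contributes nothing to the residue; only the rational part matters.
At the order-1 pole -11 set g(ε) = (ε - (-11))*(rational part) = -2/3.
Simple pole: residue = g(a) at a = -11, which is -2/3.
List the singular points by increasing real part (a conjugate pair: the negative imaginary part first).

Radius of convergence at 0: 8/3.
At -11: a pole of order 1; residue -2/3.
At 8/3: a logarithmic branch point.


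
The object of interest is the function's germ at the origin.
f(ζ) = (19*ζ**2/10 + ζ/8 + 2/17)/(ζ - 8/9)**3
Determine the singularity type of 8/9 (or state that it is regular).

The denominator factor ζ - 8/9 vanishes at 8/9 and appears to the power 3; the numerator there equals 11911/6885, nonzero, and no other factor vanishes.
Hence a pole whose order is the multiplicity, 3.

The point is a pole of order 3.


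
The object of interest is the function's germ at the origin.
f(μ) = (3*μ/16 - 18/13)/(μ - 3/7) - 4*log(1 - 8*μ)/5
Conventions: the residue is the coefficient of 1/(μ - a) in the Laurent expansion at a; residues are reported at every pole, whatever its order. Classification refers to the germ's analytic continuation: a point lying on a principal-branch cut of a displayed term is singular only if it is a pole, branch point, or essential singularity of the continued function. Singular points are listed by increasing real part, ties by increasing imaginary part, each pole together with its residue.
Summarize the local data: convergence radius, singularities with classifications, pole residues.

Denominator factor (μ - 3/7): pole of order 1 at 3/7, modulus 3/7.
Branch term (-4/5)*log(1 - μ/(1/8)): its argument vanishes at μ = 1/8, a logarithmic branch point, modulus 1/8.
The radius of convergence is the smallest modulus among the singular points: 1/8.
The branch term is analytic at 3/7 and contributes nothing to the residue; only the rational part matters.
At the order-1 pole 3/7 set g(μ) = (μ - (3/7))*(rational part) = 3*μ/16 - 18/13.
Simple pole: residue = g(a) at a = 3/7, which is -1899/1456.
List the singular points by increasing real part (a conjugate pair: the negative imaginary part first).

Radius of convergence at 0: 1/8.
At 1/8: a logarithmic branch point.
At 3/7: a pole of order 1; residue -1899/1456.


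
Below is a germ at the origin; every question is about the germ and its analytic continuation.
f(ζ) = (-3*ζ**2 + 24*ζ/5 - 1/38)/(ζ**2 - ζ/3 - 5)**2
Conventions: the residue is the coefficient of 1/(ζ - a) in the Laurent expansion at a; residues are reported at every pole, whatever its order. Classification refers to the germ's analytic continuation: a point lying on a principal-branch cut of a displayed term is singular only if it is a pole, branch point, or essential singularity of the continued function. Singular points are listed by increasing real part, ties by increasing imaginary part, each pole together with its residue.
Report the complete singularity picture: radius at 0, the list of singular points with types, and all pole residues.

Radius of convergence at 0: -1/6 + (1/6)*sqrt(181).
At 1/6 - (1/6)*sqrt(181): a pole of order 2; residue (80919/3112295)*sqrt(181).
At 1/6 + (1/6)*sqrt(181): a pole of order 2; residue -(80919/3112295)*sqrt(181).

Denominator factor (ζ**2 - ζ/3 - 5)^2: discriminant 181/9, real irrational roots 1/6 + (1/6)*sqrt(181) and 1/6 - (1/6)*sqrt(181); poles of order 2, moduli 1/6 + (1/6)*sqrt(181) and -1/6 + (1/6)*sqrt(181).
The radius of convergence is the smallest modulus among the singular points: -1/6 + (1/6)*sqrt(181).
The factor ζ**2 - ζ/3 - 5 splits as (ζ - a)(ζ - a') with a = 1/6 - (1/6)*sqrt(181), a' = 1/6 + (1/6)*sqrt(181). At the order-2 pole a set g(ζ) = (ζ - a)^2*f(ζ) = [-3*ζ**2 + 24*ζ/5 - 1/38] / (ζ - a')^2.
Order-2 pole: residue = g'(a); g'(1/6 - (1/6)*sqrt(181)) = (80919/3112295)*sqrt(181), so the residue is (80919/3112295)*sqrt(181).
The factor ζ**2 - ζ/3 - 5 splits as (ζ - a)(ζ - a') with a = 1/6 + (1/6)*sqrt(181), a' = 1/6 - (1/6)*sqrt(181). At the order-2 pole a set g(ζ) = (ζ - a)^2*f(ζ) = [-3*ζ**2 + 24*ζ/5 - 1/38] / (ζ - a')^2.
Order-2 pole: residue = g'(a); g'(1/6 + (1/6)*sqrt(181)) = -(80919/3112295)*sqrt(181), so the residue is -(80919/3112295)*sqrt(181).
List the singular points by increasing real part (a conjugate pair: the negative imaginary part first).


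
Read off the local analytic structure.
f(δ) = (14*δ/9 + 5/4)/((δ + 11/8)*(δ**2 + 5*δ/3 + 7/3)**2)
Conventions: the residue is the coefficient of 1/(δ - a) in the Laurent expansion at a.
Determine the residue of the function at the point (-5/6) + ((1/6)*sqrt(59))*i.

The residue is (16384/137641) - ((6568180/479128321)*sqrt(59))*i.

The factor δ**2 + 5*δ/3 + 7/3 splits as (δ - a)(δ - a') with a = (-5/6) + ((1/6)*sqrt(59))*i, a' = (-5/6) - ((1/6)*sqrt(59))*i. At the order-2 pole a set g(δ) = (δ - a)^2*f(δ) = [(14*δ/9 + 5/4)/(δ + 11/8)] / (δ - a')^2.
Order-2 pole: residue = g'(a); g'((-5/6) + ((1/6)*sqrt(59))*i) = (16384/137641) - ((6568180/479128321)*sqrt(59))*i, so the residue is (16384/137641) - ((6568180/479128321)*sqrt(59))*i.


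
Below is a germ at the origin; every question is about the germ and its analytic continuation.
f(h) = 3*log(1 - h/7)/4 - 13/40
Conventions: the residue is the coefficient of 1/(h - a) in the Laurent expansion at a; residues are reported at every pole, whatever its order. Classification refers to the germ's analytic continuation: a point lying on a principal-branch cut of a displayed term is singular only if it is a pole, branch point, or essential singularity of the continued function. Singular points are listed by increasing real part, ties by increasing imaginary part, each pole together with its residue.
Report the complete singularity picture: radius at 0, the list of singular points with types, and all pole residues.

Branch term (3/4)*log(1 - h/(7)): its argument vanishes at h = 7, a logarithmic branch point, modulus 7.
The radius of convergence is the smallest modulus among the singular points: 7.

Radius of convergence at 0: 7.
At 7: a logarithmic branch point.


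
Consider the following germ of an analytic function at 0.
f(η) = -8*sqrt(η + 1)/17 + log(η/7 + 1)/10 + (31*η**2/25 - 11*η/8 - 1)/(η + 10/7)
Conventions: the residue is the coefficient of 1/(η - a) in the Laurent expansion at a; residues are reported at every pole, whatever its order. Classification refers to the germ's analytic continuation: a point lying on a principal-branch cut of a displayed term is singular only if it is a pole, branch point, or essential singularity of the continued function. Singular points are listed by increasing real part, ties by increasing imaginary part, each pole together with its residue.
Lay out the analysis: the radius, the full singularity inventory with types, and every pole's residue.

Denominator factor (η + 10/7): pole of order 1 at -10/7, modulus 10/7.
Branch term (1/10)*log(1 - η/(-7)): its argument vanishes at η = -7, a logarithmic branch point, modulus 7.
Branch term (-8/17)*sqrt(1 - η/(-1)): its argument vanishes at η = -1, a square-root branch point, modulus 1.
The radius of convergence is the smallest modulus among the singular points: 1.
The branch terms are analytic at -10/7 and contribute nothing to the residue; only the rational part matters.
At the order-1 pole -10/7 set g(η) = (η - (-10/7))*(rational part) = 31*η**2/25 - 11*η/8 - 1.
Simple pole: residue = g(a) at a = -10/7, which is 685/196.
List the singular points by increasing real part (a conjugate pair: the negative imaginary part first).

Radius of convergence at 0: 1.
At -7: a logarithmic branch point.
At -10/7: a pole of order 1; residue 685/196.
At -1: an algebraic (square-root) branch point.


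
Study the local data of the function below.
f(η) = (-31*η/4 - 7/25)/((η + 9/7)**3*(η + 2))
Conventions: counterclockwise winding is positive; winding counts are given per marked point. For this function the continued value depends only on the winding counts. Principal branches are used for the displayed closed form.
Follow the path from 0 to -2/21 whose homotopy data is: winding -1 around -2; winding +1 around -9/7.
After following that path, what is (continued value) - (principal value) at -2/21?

The function is rational, hence single-valued: continuing it around any pole returns the same value, so the difference is 0.

Continued minus principal equals 0.


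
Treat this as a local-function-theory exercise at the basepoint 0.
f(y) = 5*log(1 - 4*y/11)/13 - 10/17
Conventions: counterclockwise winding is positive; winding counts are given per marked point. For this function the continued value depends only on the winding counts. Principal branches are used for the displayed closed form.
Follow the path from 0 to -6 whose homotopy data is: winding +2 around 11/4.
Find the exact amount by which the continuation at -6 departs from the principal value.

The rational part is single-valued and drops out of the difference; each branch term changes only by its own monodromy.
(5/13)*log(1 - y/(11/4)): each positive loop around 11/4 adds 2*pi*i to the log, so winding +2 contributes (5/13)*(2)*2*pi*i = (20/13)*pi*i.
Summing the contributions at y = -6 gives (20/13)*pi*i.

Continued minus principal equals (20/13)*pi*i.


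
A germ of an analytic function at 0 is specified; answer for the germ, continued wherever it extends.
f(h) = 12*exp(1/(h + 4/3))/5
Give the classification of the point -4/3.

The exponent 1/(h - (-4/3)) has a pole at -4/3, so exp(1/(h - (-4/3))) takes every nonzero value near it: an essential singularity (not a pole of any order).

The point is an essential singularity.


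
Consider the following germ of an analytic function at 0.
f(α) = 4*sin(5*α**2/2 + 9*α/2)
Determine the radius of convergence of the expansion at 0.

The radius of convergence is infinite.

The factor sin(5*α**2/2 + 9*α/2) is entire and contributes no finite singular point.
The polynomial part has no poles.
No finite singular points: the Taylor series at 0 converges everywhere.


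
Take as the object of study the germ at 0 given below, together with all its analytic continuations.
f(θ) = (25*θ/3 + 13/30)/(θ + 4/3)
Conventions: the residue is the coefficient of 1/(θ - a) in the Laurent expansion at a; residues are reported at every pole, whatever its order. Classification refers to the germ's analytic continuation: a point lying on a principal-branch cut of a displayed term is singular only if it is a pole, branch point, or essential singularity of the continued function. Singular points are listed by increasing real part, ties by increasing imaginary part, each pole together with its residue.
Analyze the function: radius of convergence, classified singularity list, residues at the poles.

Denominator factor (θ + 4/3): pole of order 1 at -4/3, modulus 4/3.
The radius of convergence is the smallest modulus among the singular points: 4/3.
At the order-1 pole -4/3 set g(θ) = (θ - (-4/3))*f(θ) = 25*θ/3 + 13/30.
Simple pole: residue = g(a) at a = -4/3, which is -961/90.

Radius of convergence at 0: 4/3.
At -4/3: a pole of order 1; residue -961/90.


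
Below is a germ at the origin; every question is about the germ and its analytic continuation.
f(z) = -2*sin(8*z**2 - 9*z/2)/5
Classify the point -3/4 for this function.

There is no denominator, hence no pole anywhere.
The factor sin(8*z**2 - 9*z/2) is entire.
So the germ continues analytically to -3/4.

The point is a regular point.


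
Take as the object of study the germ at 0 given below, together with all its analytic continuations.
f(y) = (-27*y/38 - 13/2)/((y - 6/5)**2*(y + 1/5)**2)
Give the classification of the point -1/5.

The denominator factor y + 1/5 vanishes at -1/5 and appears to the power 2; the numerator there equals -604/95, nonzero, and no other factor vanishes.
Hence a pole whose order is the multiplicity, 2.

The point is a pole of order 2.


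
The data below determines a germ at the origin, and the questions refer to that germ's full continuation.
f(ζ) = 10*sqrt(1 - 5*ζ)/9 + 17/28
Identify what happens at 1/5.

The point is an algebraic (square-root) branch point.

The term (10/9)*sqrt(1 - ζ/(1/5)) has argument 1 - 1/5/(1/5) = 0 at 1/5: a square-root (algebraic, two-sheeted) branch point; the remaining terms are analytic or single-valued there.


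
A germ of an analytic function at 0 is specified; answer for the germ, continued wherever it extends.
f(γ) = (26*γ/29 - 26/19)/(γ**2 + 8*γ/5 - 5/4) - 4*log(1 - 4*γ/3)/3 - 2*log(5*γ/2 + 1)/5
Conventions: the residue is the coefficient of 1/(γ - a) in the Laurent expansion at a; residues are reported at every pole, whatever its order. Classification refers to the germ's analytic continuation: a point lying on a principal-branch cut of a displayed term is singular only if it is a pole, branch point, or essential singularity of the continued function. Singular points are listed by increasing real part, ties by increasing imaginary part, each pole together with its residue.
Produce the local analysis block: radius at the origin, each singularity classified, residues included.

Denominator factor (γ**2 + 8*γ/5 - 5/4): discriminant 189/25, real irrational roots -4/5 + (3/10)*sqrt(21) and -4/5 - (3/10)*sqrt(21); poles of order 1, moduli -4/5 + (3/10)*sqrt(21) and 4/5 + (3/10)*sqrt(21).
Branch term (-4/3)*log(1 - γ/(3/4)): its argument vanishes at γ = 3/4, a logarithmic branch point, modulus 3/4.
Branch term (-2/5)*log(1 - γ/(-2/5)): its argument vanishes at γ = -2/5, a logarithmic branch point, modulus 2/5.
The radius of convergence is the smallest modulus among the singular points: 2/5.
The branch terms are analytic at -4/5 - (3/10)*sqrt(21) and contribute nothing to the residue; only the rational part matters.
The factor γ**2 + 8*γ/5 - 5/4 splits as (γ - a)(γ - a') with a = -4/5 - (3/10)*sqrt(21), a' = -4/5 + (3/10)*sqrt(21). At the order-1 pole a set g(γ) = (γ - a)*(rational part) = [26*γ/29 - 26/19] / (γ - a').
Simple pole: residue = g(a) at a = -4/5 - (3/10)*sqrt(21), which is 13/29 + (5746/34713)*sqrt(21).
The branch terms are analytic at -4/5 + (3/10)*sqrt(21) and contribute nothing to the residue; only the rational part matters.
The factor γ**2 + 8*γ/5 - 5/4 splits as (γ - a)(γ - a') with a = -4/5 + (3/10)*sqrt(21), a' = -4/5 - (3/10)*sqrt(21). At the order-1 pole a set g(γ) = (γ - a)*(rational part) = [26*γ/29 - 26/19] / (γ - a').
Simple pole: residue = g(a) at a = -4/5 + (3/10)*sqrt(21), which is 13/29 - (5746/34713)*sqrt(21).
List the singular points by increasing real part (a conjugate pair: the negative imaginary part first).

Radius of convergence at 0: 2/5.
At -4/5 - (3/10)*sqrt(21): a pole of order 1; residue 13/29 + (5746/34713)*sqrt(21).
At -2/5: a logarithmic branch point.
At -4/5 + (3/10)*sqrt(21): a pole of order 1; residue 13/29 - (5746/34713)*sqrt(21).
At 3/4: a logarithmic branch point.


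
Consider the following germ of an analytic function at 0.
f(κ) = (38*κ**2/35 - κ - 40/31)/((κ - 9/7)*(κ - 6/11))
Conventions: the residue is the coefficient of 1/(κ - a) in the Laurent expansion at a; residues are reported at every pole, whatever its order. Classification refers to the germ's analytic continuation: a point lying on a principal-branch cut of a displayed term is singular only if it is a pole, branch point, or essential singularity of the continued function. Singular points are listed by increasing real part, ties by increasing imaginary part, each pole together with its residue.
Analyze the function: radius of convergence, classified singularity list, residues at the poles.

Radius of convergence at 0: 6/11.
At 6/11: a pole of order 1; residue 198602/97185.
At 9/7: a pole of order 1; residue -456907/432915.

Denominator factor (κ - 9/7): pole of order 1 at 9/7, modulus 9/7.
Denominator factor (κ - 6/11): pole of order 1 at 6/11, modulus 6/11.
The radius of convergence is the smallest modulus among the singular points: 6/11.
At the order-1 pole 6/11 set g(κ) = (κ - (6/11))*f(κ) = (38*κ**2/35 - κ - 40/31)/(κ - 9/7).
Simple pole: residue = g(a) at a = 6/11, which is 198602/97185.
At the order-1 pole 9/7 set g(κ) = (κ - (9/7))*f(κ) = (38*κ**2/35 - κ - 40/31)/(κ - 6/11).
Simple pole: residue = g(a) at a = 9/7, which is -456907/432915.
List the singular points by increasing real part (a conjugate pair: the negative imaginary part first).


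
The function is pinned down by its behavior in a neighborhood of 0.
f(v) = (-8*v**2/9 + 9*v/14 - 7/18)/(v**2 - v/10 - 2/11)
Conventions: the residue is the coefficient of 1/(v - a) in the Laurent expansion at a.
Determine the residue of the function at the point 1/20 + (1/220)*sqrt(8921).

The factor v**2 - v/10 - 2/11 splits as (v - a)(v - a') with a = 1/20 + (1/220)*sqrt(8921), a' = 1/20 - (1/220)*sqrt(8921). At the order-1 pole a set g(v) = (v - a)*f(v) = [-8*v**2/9 + 9*v/14 - 7/18] / (v - a').
Simple pole: residue = g(a) at a = 1/20 + (1/220)*sqrt(8921), which is 349/1260 - (72461/11240460)*sqrt(8921).

The residue is 349/1260 - (72461/11240460)*sqrt(8921).


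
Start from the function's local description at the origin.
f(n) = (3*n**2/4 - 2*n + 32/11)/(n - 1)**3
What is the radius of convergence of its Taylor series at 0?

Denominator factor (n - 1)^3: pole of order 3 at 1, modulus 1.
The radius of convergence is the smallest modulus among the singular points: 1.

The radius of convergence is 1.


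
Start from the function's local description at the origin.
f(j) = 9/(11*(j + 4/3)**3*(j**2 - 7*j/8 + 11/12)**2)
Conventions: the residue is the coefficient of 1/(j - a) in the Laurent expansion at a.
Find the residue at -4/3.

The residue is 452105388/4106311451.

At the order-3 pole -4/3 set g(j) = (j - (-4/3))^3*f(j) = 9/(11*(j**2 - 7*j/8 + 11/12)**2).
Order-3 pole: residue = g''(a)/2; g''(-4/3) = 904210776/4106311451, so the residue is 452105388/4106311451.


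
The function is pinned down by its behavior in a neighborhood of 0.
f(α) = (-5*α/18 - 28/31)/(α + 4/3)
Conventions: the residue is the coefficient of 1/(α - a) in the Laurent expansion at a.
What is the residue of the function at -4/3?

At the order-1 pole -4/3 set g(α) = (α - (-4/3))*f(α) = -5*α/18 - 28/31.
Simple pole: residue = g(a) at a = -4/3, which is -446/837.

The residue is -446/837.


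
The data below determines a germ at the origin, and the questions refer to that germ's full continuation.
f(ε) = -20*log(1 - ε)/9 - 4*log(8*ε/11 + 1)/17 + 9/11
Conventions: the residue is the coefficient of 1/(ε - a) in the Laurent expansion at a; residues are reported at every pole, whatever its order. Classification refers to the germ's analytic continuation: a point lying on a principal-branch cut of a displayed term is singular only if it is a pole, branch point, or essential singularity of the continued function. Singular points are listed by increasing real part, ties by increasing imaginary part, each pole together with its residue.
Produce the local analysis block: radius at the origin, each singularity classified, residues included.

Radius of convergence at 0: 1.
At -11/8: a logarithmic branch point.
At 1: a logarithmic branch point.

Branch term (-4/17)*log(1 - ε/(-11/8)): its argument vanishes at ε = -11/8, a logarithmic branch point, modulus 11/8.
Branch term (-20/9)*log(1 - ε/(1)): its argument vanishes at ε = 1, a logarithmic branch point, modulus 1.
The radius of convergence is the smallest modulus among the singular points: 1.
List the singular points by increasing real part (a conjugate pair: the negative imaginary part first).


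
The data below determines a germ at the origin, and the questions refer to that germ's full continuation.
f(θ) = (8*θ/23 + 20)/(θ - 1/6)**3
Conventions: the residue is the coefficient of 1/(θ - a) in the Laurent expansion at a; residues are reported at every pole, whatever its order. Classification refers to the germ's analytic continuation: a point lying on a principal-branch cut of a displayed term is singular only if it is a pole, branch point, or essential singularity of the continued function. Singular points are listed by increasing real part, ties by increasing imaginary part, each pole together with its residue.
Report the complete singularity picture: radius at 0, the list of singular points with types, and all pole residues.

Radius of convergence at 0: 1/6.
At 1/6: a pole of order 3; residue 0.

Denominator factor (θ - 1/6)^3: pole of order 3 at 1/6, modulus 1/6.
The radius of convergence is the smallest modulus among the singular points: 1/6.
At the order-3 pole 1/6 set g(θ) = (θ - (1/6))^3*f(θ) = 8*θ/23 + 20.
Order-3 pole: residue = g''(a)/2; g''(1/6) = 0, so the residue is 0.


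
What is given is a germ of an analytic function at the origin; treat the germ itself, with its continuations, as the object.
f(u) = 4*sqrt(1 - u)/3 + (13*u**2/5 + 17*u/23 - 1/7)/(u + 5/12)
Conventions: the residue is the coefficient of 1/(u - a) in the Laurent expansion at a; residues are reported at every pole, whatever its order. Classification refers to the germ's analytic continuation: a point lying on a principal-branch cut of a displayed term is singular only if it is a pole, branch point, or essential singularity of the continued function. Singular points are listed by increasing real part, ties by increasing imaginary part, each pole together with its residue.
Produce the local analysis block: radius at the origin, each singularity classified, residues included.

Radius of convergence at 0: 5/12.
At -5/12: a pole of order 1; residue 13/23184.
At 1: an algebraic (square-root) branch point.

Denominator factor (u + 5/12): pole of order 1 at -5/12, modulus 5/12.
Branch term (4/3)*sqrt(1 - u/(1)): its argument vanishes at u = 1, a square-root branch point, modulus 1.
The radius of convergence is the smallest modulus among the singular points: 5/12.
The branch term is analytic at -5/12 and contributes nothing to the residue; only the rational part matters.
At the order-1 pole -5/12 set g(u) = (u - (-5/12))*(rational part) = 13*u**2/5 + 17*u/23 - 1/7.
Simple pole: residue = g(a) at a = -5/12, which is 13/23184.
List the singular points by increasing real part (a conjugate pair: the negative imaginary part first).


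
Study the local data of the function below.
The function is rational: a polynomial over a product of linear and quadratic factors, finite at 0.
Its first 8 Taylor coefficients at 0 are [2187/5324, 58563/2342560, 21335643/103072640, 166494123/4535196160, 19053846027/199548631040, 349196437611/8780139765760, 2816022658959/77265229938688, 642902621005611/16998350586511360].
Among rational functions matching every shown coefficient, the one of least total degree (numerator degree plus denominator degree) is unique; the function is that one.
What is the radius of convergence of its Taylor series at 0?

No rational of total degree below 4 reproduces all 8 coefficients; solving the [1/3] Pade equations on them gives f(ψ) = (-31*ψ/40 - 9/11)/((ψ - 4/3)*(ψ + 11/9)**2), whose expansion matches every shown term.
Denominator factor (ψ - 4/3): pole of order 1 at 4/3, modulus 4/3.
Denominator factor (ψ + 11/9)^2: pole of order 2 at -11/9, modulus 11/9.
The radius of convergence is the smallest modulus among the singular points: 11/9.

The radius of convergence is 11/9.


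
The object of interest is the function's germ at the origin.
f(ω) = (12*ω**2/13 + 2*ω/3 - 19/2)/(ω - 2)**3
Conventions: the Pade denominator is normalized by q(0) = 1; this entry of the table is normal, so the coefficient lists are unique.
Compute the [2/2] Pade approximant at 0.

The Pade approximant has numerator coefficients [19/16, 25183897/71775936, 42508549/5598523008]; denominator coefficients [1, -5088719/4485996, 494587/1495332].

Taylor coefficients needed (expand at 0): a_0 = 19/16, a_1 = 163/96, a_2 = 641/416, a_3 = 987/832, a_4 = 8347/9984.
Write the denominator as Q(ω) = 1 + q1*ω + q2*ω^2. Requiring Q*f - P = O(ω^5) with deg P <= 2 kills the coefficients of ω^3..ω^4 in Q*f:
  ω^3: a_3 + q1*a_2 + q2*a_1 = 0, i.e. 987/832 + (641/416)*q1 + (163/96)*q2 = 0.
  ω^4: a_4 + q1*a_3 + q2*a_2 = 0, i.e. 8347/9984 + (987/832)*q1 + (641/416)*q2 = 0.
Solving this linear system: q1 = -5088719/4485996, q2 = 494587/1495332.
The numerator is Q*f truncated at degree 2: P0 = a_0 = 19/16; P1 = a_1 + q1*a_0 = 25183897/71775936; P2 = a_2 + q1*a_1 + q2*a_0 = 42508549/5598523008.


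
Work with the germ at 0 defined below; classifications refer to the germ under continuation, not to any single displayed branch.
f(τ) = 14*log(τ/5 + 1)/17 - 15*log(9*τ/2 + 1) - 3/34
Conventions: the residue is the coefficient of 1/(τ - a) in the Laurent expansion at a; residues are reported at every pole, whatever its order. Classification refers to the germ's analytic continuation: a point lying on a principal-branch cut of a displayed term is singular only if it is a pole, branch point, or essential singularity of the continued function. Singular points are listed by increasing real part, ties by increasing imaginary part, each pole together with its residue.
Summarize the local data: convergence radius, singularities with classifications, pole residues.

Branch term (14/17)*log(1 - τ/(-5)): its argument vanishes at τ = -5, a logarithmic branch point, modulus 5.
Branch term (-15)*log(1 - τ/(-2/9)): its argument vanishes at τ = -2/9, a logarithmic branch point, modulus 2/9.
The radius of convergence is the smallest modulus among the singular points: 2/9.
List the singular points by increasing real part (a conjugate pair: the negative imaginary part first).

Radius of convergence at 0: 2/9.
At -5: a logarithmic branch point.
At -2/9: a logarithmic branch point.


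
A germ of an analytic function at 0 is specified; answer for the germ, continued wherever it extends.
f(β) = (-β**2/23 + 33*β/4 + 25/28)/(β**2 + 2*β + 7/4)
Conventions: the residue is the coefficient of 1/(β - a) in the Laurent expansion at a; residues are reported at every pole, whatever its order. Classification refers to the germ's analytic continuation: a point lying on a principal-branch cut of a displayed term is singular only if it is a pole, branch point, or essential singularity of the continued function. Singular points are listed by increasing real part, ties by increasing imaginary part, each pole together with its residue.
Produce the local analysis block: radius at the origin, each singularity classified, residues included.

Radius of convergence at 0: (1/2)*sqrt(7).
At (-1) - ((1/2)*sqrt(3))*i: a pole of order 1; residue (767/184) - ((4745/1932)*sqrt(3))*i.
At (-1) + ((1/2)*sqrt(3))*i: a pole of order 1; residue (767/184) + ((4745/1932)*sqrt(3))*i.

Denominator factor (β**2 + 2*β + 7/4): discriminant -3, complex-conjugate roots (-1) + ((1/2)*sqrt(3))*i and (-1) - ((1/2)*sqrt(3))*i; poles of order 1, moduli (1/2)*sqrt(7) and (1/2)*sqrt(7).
The radius of convergence is the smallest modulus among the singular points: (1/2)*sqrt(7).
The factor β**2 + 2*β + 7/4 splits as (β - a)(β - a') with a = (-1) - ((1/2)*sqrt(3))*i, a' = (-1) + ((1/2)*sqrt(3))*i. At the order-1 pole a set g(β) = (β - a)*f(β) = [-β**2/23 + 33*β/4 + 25/28] / (β - a').
Simple pole: residue = g(a) at a = (-1) - ((1/2)*sqrt(3))*i, which is (767/184) - ((4745/1932)*sqrt(3))*i.
The factor β**2 + 2*β + 7/4 splits as (β - a)(β - a') with a = (-1) + ((1/2)*sqrt(3))*i, a' = (-1) - ((1/2)*sqrt(3))*i. At the order-1 pole a set g(β) = (β - a)*f(β) = [-β**2/23 + 33*β/4 + 25/28] / (β - a').
Simple pole: residue = g(a) at a = (-1) + ((1/2)*sqrt(3))*i, which is (767/184) + ((4745/1932)*sqrt(3))*i.
List the singular points by increasing real part (a conjugate pair: the negative imaginary part first).
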